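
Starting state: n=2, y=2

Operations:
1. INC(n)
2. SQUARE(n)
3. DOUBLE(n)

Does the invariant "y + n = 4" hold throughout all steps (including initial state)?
No, violated after step 1

The invariant is violated after step 1.

State at each step:
Initial: n=2, y=2
After step 1: n=3, y=2
After step 2: n=9, y=2
After step 3: n=18, y=2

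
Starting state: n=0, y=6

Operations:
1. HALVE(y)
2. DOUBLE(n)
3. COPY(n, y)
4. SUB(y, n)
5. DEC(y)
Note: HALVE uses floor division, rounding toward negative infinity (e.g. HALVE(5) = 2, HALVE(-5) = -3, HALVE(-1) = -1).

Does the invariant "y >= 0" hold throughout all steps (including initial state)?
No, violated after step 5

The invariant is violated after step 5.

State at each step:
Initial: n=0, y=6
After step 1: n=0, y=3
After step 2: n=0, y=3
After step 3: n=3, y=3
After step 4: n=3, y=0
After step 5: n=3, y=-1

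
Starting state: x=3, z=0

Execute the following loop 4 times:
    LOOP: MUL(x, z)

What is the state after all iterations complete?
x=0, z=0

Iteration trace:
Start: x=3, z=0
After iteration 1: x=0, z=0
After iteration 2: x=0, z=0
After iteration 3: x=0, z=0
After iteration 4: x=0, z=0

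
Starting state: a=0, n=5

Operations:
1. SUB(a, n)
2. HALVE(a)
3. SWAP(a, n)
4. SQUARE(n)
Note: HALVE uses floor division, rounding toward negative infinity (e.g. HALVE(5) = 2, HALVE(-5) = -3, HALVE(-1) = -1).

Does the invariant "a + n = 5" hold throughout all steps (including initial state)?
No, violated after step 1

The invariant is violated after step 1.

State at each step:
Initial: a=0, n=5
After step 1: a=-5, n=5
After step 2: a=-3, n=5
After step 3: a=5, n=-3
After step 4: a=5, n=9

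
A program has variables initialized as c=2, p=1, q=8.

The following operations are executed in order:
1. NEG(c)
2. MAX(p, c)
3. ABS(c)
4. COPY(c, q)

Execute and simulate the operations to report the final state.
{c: 8, p: 1, q: 8}

Step-by-step execution:
Initial: c=2, p=1, q=8
After step 1 (NEG(c)): c=-2, p=1, q=8
After step 2 (MAX(p, c)): c=-2, p=1, q=8
After step 3 (ABS(c)): c=2, p=1, q=8
After step 4 (COPY(c, q)): c=8, p=1, q=8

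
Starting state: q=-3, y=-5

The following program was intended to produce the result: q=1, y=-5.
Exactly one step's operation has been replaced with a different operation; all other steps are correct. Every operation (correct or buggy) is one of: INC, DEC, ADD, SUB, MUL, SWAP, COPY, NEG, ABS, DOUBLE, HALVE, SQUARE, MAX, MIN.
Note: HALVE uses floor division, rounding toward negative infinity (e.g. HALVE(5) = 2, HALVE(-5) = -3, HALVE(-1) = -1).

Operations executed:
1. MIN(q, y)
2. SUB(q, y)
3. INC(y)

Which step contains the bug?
Step 3

Trace with buggy code:
Initial: q=-3, y=-5
After step 1: q=-5, y=-5
After step 2: q=0, y=-5
After step 3: q=0, y=-4
Actual final q=0, y=-4 ≠ expected q=1, y=-5.
Step 3 is the only position where a single-operation replacement can produce the expected result.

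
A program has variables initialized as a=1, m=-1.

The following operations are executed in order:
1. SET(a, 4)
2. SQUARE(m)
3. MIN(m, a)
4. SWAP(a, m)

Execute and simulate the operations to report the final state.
{a: 1, m: 4}

Step-by-step execution:
Initial: a=1, m=-1
After step 1 (SET(a, 4)): a=4, m=-1
After step 2 (SQUARE(m)): a=4, m=1
After step 3 (MIN(m, a)): a=4, m=1
After step 4 (SWAP(a, m)): a=1, m=4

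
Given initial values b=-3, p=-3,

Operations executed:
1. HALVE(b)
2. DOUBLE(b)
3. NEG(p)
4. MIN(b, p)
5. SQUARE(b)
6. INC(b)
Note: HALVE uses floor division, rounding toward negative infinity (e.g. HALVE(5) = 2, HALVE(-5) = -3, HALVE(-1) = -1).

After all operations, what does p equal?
p = 3

Tracing execution:
Step 1: HALVE(b) → p = -3
Step 2: DOUBLE(b) → p = -3
Step 3: NEG(p) → p = 3
Step 4: MIN(b, p) → p = 3
Step 5: SQUARE(b) → p = 3
Step 6: INC(b) → p = 3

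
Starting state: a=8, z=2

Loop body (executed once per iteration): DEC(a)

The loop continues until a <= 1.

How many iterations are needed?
7

Tracing iterations:
Initial: a=8, z=2
After iteration 1: a=7, z=2
After iteration 2: a=6, z=2
After iteration 3: a=5, z=2
After iteration 4: a=4, z=2
After iteration 5: a=3, z=2
After iteration 6: a=2, z=2
After iteration 7: a=1, z=2
a <= 1 now holds, so the loop exits after 7 iterations.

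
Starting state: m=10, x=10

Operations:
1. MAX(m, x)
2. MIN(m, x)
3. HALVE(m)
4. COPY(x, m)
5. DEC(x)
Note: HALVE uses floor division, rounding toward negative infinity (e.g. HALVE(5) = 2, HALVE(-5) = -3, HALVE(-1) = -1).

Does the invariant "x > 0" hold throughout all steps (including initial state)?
Yes

The invariant holds at every step.

State at each step:
Initial: m=10, x=10
After step 1: m=10, x=10
After step 2: m=10, x=10
After step 3: m=5, x=10
After step 4: m=5, x=5
After step 5: m=5, x=4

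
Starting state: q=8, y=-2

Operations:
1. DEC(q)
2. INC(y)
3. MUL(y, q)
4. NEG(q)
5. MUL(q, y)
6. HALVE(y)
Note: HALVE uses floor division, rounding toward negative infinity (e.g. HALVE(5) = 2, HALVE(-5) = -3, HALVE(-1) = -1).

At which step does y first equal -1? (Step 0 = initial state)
Step 2

Tracing y:
Initial: y = -2
After step 1: y = -2
After step 2: y = -1 ← first occurrence
After step 3: y = -7
After step 4: y = -7
After step 5: y = -7
After step 6: y = -4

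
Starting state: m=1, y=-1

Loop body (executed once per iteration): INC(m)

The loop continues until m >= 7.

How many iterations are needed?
6

Tracing iterations:
Initial: m=1, y=-1
After iteration 1: m=2, y=-1
After iteration 2: m=3, y=-1
After iteration 3: m=4, y=-1
After iteration 4: m=5, y=-1
After iteration 5: m=6, y=-1
After iteration 6: m=7, y=-1
m >= 7 now holds, so the loop exits after 6 iterations.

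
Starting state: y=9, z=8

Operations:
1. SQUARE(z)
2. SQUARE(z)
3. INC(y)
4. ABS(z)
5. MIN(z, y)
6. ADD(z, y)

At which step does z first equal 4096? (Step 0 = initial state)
Step 2

Tracing z:
Initial: z = 8
After step 1: z = 64
After step 2: z = 4096 ← first occurrence
After step 3: z = 4096
After step 4: z = 4096
After step 5: z = 10
After step 6: z = 20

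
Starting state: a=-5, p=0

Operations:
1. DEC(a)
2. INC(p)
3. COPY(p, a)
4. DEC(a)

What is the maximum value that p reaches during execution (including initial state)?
1

Values of p at each step:
Initial: p = 0
After step 1: p = 0
After step 2: p = 1 ← maximum
After step 3: p = -6
After step 4: p = -6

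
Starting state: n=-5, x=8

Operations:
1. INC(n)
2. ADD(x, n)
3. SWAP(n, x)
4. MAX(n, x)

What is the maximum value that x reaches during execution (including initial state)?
8

Values of x at each step:
Initial: x = 8 ← maximum
After step 1: x = 8
After step 2: x = 4
After step 3: x = -4
After step 4: x = -4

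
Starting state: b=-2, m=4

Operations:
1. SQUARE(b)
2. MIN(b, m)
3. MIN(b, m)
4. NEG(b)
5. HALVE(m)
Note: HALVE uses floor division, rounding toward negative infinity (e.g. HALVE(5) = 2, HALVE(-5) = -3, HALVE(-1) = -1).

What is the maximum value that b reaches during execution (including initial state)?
4

Values of b at each step:
Initial: b = -2
After step 1: b = 4 ← maximum
After step 2: b = 4
After step 3: b = 4
After step 4: b = -4
After step 5: b = -4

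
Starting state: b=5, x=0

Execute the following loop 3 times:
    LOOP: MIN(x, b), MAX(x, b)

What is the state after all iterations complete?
b=5, x=5

Iteration trace:
Start: b=5, x=0
After iteration 1: b=5, x=5
After iteration 2: b=5, x=5
After iteration 3: b=5, x=5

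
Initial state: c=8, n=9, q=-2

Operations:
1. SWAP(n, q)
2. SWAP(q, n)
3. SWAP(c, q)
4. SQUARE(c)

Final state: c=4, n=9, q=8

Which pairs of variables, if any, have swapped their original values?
None

Comparing initial and final values:
q: -2 → 8
n: 9 → 9
c: 8 → 4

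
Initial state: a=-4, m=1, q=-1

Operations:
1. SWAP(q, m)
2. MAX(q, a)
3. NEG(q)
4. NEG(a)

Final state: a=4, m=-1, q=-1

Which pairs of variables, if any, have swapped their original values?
None

Comparing initial and final values:
q: -1 → -1
m: 1 → -1
a: -4 → 4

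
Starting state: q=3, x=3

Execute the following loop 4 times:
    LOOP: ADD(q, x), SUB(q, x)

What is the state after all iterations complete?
q=3, x=3

Iteration trace:
Start: q=3, x=3
After iteration 1: q=3, x=3
After iteration 2: q=3, x=3
After iteration 3: q=3, x=3
After iteration 4: q=3, x=3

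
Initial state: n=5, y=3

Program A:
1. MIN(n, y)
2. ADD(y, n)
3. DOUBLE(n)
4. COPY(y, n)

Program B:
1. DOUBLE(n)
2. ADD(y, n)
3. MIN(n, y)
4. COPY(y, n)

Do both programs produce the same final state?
No

Program A final state: n=6, y=6
Program B final state: n=10, y=10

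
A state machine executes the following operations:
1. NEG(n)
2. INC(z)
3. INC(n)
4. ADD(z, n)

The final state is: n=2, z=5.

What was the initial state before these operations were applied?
n=-1, z=2

Working backwards:
Final state: n=2, z=5
Before step 4 (ADD(z, n)): n=2, z=3
Before step 3 (INC(n)): n=1, z=3
Before step 2 (INC(z)): n=1, z=2
Before step 1 (NEG(n)): n=-1, z=2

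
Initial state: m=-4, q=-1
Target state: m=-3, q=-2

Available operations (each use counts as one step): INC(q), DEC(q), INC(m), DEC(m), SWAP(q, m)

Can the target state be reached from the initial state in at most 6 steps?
Yes

Path (2 steps): DEC(q) → INC(m)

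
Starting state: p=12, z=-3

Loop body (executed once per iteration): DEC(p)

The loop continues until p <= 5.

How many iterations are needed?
7

Tracing iterations:
Initial: p=12, z=-3
After iteration 1: p=11, z=-3
After iteration 2: p=10, z=-3
After iteration 3: p=9, z=-3
After iteration 4: p=8, z=-3
After iteration 5: p=7, z=-3
After iteration 6: p=6, z=-3
After iteration 7: p=5, z=-3
p <= 5 now holds, so the loop exits after 7 iterations.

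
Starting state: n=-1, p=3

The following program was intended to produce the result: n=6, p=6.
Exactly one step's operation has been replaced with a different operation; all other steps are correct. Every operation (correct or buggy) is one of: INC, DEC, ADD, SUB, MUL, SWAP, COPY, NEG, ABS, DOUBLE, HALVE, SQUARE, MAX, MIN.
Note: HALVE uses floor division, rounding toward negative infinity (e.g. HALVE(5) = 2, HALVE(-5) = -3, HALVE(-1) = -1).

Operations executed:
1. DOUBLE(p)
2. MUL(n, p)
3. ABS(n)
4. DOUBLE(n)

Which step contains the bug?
Step 4

Trace with buggy code:
Initial: n=-1, p=3
After step 1: n=-1, p=6
After step 2: n=-6, p=6
After step 3: n=6, p=6
After step 4: n=12, p=6
Actual final n=12, p=6 ≠ expected n=6, p=6.
Step 4 is the only position where a single-operation replacement can produce the expected result.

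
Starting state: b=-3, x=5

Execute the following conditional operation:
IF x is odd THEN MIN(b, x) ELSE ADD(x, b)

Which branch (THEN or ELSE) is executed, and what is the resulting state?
Branch: THEN, Final state: b=-3, x=5

Evaluating condition: x is odd
Condition is True, so THEN branch executes
After MIN(b, x): b=-3, x=5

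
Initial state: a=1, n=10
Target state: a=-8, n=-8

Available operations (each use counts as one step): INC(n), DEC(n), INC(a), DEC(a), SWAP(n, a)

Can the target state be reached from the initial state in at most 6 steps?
No

The target state cannot be reached within 6 steps.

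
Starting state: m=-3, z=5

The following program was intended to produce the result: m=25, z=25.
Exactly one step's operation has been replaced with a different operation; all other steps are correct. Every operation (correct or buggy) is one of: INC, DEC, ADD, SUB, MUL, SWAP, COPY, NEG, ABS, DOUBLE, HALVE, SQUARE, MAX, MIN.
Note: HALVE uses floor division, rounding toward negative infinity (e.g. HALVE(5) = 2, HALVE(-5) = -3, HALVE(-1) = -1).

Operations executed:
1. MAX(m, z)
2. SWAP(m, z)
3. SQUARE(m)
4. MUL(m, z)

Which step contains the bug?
Step 4

Trace with buggy code:
Initial: m=-3, z=5
After step 1: m=5, z=5
After step 2: m=5, z=5
After step 3: m=25, z=5
After step 4: m=125, z=5
Actual final m=125, z=5 ≠ expected m=25, z=25.
Step 4 is the only position where a single-operation replacement can produce the expected result.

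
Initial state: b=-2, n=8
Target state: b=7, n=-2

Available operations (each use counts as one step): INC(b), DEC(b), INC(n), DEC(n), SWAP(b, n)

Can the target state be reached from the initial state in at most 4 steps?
Yes

Path (2 steps): DEC(n) → SWAP(b, n)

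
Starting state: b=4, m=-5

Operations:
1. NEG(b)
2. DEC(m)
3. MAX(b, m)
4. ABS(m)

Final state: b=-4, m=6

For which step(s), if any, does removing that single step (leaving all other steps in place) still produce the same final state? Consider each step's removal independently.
Step(s) 3

Testing removal of each single step:
Without step 1: final = b=4, m=6 (different)
Without step 2: final = b=-4, m=5 (different)
Without step 3: final = b=-4, m=6 (same)
Without step 4: final = b=-4, m=-6 (different)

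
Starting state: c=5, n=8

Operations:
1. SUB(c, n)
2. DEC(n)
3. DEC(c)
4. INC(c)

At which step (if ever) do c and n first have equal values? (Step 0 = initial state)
Never

c and n never become equal during execution.

Comparing values at each step:
Initial: c=5, n=8
After step 1: c=-3, n=8
After step 2: c=-3, n=7
After step 3: c=-4, n=7
After step 4: c=-3, n=7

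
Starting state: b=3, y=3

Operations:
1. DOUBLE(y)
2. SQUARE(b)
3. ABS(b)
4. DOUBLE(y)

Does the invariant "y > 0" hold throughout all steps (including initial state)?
Yes

The invariant holds at every step.

State at each step:
Initial: b=3, y=3
After step 1: b=3, y=6
After step 2: b=9, y=6
After step 3: b=9, y=6
After step 4: b=9, y=12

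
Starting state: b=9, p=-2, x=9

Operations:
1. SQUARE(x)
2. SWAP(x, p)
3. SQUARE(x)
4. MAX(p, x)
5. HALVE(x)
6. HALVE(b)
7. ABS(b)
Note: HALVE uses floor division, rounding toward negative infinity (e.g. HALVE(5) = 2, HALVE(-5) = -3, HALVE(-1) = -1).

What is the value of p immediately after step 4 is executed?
p = 81

Tracing p through execution:
Initial: p = -2
After step 1 (SQUARE(x)): p = -2
After step 2 (SWAP(x, p)): p = 81
After step 3 (SQUARE(x)): p = 81
After step 4 (MAX(p, x)): p = 81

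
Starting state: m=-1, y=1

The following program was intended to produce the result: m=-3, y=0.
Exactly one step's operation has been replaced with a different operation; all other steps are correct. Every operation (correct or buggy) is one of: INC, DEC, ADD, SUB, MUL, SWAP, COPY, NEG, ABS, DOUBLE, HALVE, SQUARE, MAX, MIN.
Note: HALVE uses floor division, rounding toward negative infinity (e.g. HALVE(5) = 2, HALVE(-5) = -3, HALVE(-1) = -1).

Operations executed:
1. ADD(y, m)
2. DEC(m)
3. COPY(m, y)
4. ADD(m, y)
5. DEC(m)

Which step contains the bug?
Step 3

Trace with buggy code:
Initial: m=-1, y=1
After step 1: m=-1, y=0
After step 2: m=-2, y=0
After step 3: m=0, y=0
After step 4: m=0, y=0
After step 5: m=-1, y=0
Actual final m=-1, y=0 ≠ expected m=-3, y=0.
Step 3 is the only position where a single-operation replacement can produce the expected result.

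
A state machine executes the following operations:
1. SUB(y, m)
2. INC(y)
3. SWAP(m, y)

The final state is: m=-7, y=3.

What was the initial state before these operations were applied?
m=3, y=-5

Working backwards:
Final state: m=-7, y=3
Before step 3 (SWAP(m, y)): m=3, y=-7
Before step 2 (INC(y)): m=3, y=-8
Before step 1 (SUB(y, m)): m=3, y=-5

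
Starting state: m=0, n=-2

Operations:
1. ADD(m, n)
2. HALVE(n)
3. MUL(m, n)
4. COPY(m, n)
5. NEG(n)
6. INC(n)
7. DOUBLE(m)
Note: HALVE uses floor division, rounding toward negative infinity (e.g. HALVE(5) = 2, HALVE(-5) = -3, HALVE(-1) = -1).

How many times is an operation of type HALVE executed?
1

Counting HALVE operations:
Step 2: HALVE(n) ← HALVE
Total: 1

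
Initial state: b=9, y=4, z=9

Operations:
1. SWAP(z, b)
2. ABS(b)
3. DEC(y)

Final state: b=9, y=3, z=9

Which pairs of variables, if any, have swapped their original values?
None

Comparing initial and final values:
b: 9 → 9
y: 4 → 3
z: 9 → 9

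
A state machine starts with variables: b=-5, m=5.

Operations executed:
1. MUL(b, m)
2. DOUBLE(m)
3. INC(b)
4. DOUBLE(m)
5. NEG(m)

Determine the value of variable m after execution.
m = -20

Tracing execution:
Step 1: MUL(b, m) → m = 5
Step 2: DOUBLE(m) → m = 10
Step 3: INC(b) → m = 10
Step 4: DOUBLE(m) → m = 20
Step 5: NEG(m) → m = -20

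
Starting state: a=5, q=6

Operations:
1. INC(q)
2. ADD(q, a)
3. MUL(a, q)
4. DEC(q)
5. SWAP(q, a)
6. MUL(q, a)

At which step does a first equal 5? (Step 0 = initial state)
Step 0

Tracing a:
Initial: a = 5 ← first occurrence
After step 1: a = 5
After step 2: a = 5
After step 3: a = 60
After step 4: a = 60
After step 5: a = 11
After step 6: a = 11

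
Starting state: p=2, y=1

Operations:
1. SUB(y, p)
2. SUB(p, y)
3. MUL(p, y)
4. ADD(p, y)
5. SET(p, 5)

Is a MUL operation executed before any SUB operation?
No

First MUL: step 3
First SUB: step 1
Since 3 > 1, SUB comes first.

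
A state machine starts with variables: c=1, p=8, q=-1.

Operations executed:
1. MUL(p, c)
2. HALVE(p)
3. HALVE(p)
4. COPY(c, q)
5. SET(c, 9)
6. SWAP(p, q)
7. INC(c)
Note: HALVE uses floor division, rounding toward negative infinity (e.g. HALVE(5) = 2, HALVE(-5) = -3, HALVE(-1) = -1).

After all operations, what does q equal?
q = 2

Tracing execution:
Step 1: MUL(p, c) → q = -1
Step 2: HALVE(p) → q = -1
Step 3: HALVE(p) → q = -1
Step 4: COPY(c, q) → q = -1
Step 5: SET(c, 9) → q = -1
Step 6: SWAP(p, q) → q = 2
Step 7: INC(c) → q = 2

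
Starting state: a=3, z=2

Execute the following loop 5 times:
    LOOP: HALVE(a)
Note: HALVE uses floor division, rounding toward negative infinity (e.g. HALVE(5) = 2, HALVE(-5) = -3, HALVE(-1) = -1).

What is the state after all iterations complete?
a=0, z=2

Iteration trace:
Start: a=3, z=2
After iteration 1: a=1, z=2
After iteration 2: a=0, z=2
After iteration 3: a=0, z=2
After iteration 4: a=0, z=2
After iteration 5: a=0, z=2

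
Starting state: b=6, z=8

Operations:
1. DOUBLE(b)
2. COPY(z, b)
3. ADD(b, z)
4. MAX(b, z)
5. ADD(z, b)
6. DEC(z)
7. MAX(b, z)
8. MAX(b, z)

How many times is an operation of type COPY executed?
1

Counting COPY operations:
Step 2: COPY(z, b) ← COPY
Total: 1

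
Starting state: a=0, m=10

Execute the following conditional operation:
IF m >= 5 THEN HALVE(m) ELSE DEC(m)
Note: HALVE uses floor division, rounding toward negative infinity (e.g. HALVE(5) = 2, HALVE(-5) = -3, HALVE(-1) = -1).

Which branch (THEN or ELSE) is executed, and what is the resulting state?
Branch: THEN, Final state: a=0, m=5

Evaluating condition: m >= 5
m = 10
Condition is True, so THEN branch executes
After HALVE(m): a=0, m=5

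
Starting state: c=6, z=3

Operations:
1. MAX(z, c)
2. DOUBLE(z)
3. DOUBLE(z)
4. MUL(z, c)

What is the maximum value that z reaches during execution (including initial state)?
144

Values of z at each step:
Initial: z = 3
After step 1: z = 6
After step 2: z = 12
After step 3: z = 24
After step 4: z = 144 ← maximum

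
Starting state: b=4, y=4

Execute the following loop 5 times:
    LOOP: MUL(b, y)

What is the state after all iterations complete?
b=4096, y=4

Iteration trace:
Start: b=4, y=4
After iteration 1: b=16, y=4
After iteration 2: b=64, y=4
After iteration 3: b=256, y=4
After iteration 4: b=1024, y=4
After iteration 5: b=4096, y=4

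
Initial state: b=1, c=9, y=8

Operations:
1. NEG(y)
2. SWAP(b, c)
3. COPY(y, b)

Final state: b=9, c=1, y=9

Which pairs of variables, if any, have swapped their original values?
(b, c)

Comparing initial and final values:
b: 1 → 9
c: 9 → 1
y: 8 → 9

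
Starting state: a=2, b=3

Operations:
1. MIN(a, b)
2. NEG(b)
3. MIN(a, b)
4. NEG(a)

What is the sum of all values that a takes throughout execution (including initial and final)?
6

Values of a at each step:
Initial: a = 2
After step 1: a = 2
After step 2: a = 2
After step 3: a = -3
After step 4: a = 3
Sum = 2 + 2 + 2 + -3 + 3 = 6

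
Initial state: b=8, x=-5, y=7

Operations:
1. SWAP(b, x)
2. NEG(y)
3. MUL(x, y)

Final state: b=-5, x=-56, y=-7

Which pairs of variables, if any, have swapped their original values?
None

Comparing initial and final values:
y: 7 → -7
b: 8 → -5
x: -5 → -56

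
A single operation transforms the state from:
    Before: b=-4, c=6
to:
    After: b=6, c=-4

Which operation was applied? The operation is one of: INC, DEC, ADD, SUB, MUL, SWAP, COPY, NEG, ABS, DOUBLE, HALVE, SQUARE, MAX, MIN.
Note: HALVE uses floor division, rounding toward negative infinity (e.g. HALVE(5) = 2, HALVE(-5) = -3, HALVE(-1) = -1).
SWAP(b, c)

Analyzing the change:
Before: b=-4, c=6
After: b=6, c=-4
Variable b changed from -4 to 6
Variable c changed from 6 to -4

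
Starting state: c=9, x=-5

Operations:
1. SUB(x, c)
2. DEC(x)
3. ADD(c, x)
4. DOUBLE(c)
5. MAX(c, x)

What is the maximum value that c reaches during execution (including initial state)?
9

Values of c at each step:
Initial: c = 9 ← maximum
After step 1: c = 9
After step 2: c = 9
After step 3: c = -6
After step 4: c = -12
After step 5: c = -12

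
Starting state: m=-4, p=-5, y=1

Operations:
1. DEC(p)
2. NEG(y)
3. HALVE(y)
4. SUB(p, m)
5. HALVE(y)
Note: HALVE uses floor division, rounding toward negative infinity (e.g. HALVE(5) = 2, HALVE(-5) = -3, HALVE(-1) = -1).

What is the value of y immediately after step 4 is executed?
y = -1

Tracing y through execution:
Initial: y = 1
After step 1 (DEC(p)): y = 1
After step 2 (NEG(y)): y = -1
After step 3 (HALVE(y)): y = -1
After step 4 (SUB(p, m)): y = -1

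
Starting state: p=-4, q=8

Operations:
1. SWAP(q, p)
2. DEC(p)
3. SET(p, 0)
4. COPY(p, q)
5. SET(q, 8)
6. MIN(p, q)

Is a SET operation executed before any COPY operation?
Yes

First SET: step 3
First COPY: step 4
Since 3 < 4, SET comes first.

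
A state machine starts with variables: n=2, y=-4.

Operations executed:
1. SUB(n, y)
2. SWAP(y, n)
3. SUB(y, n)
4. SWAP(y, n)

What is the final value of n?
n = 10

Tracing execution:
Step 1: SUB(n, y) → n = 6
Step 2: SWAP(y, n) → n = -4
Step 3: SUB(y, n) → n = -4
Step 4: SWAP(y, n) → n = 10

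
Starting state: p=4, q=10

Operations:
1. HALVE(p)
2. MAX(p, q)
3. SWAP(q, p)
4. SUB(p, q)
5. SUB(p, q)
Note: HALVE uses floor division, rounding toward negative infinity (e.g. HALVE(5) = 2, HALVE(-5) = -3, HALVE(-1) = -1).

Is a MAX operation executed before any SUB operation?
Yes

First MAX: step 2
First SUB: step 4
Since 2 < 4, MAX comes first.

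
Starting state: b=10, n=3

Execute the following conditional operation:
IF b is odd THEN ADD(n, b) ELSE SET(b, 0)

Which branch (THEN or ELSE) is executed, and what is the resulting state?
Branch: ELSE, Final state: b=0, n=3

Evaluating condition: b is odd
Condition is False, so ELSE branch executes
After SET(b, 0): b=0, n=3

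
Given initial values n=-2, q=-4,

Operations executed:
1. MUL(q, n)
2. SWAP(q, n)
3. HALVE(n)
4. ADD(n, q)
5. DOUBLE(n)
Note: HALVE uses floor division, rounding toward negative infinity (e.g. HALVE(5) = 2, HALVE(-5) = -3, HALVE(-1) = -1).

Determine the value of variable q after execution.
q = -2

Tracing execution:
Step 1: MUL(q, n) → q = 8
Step 2: SWAP(q, n) → q = -2
Step 3: HALVE(n) → q = -2
Step 4: ADD(n, q) → q = -2
Step 5: DOUBLE(n) → q = -2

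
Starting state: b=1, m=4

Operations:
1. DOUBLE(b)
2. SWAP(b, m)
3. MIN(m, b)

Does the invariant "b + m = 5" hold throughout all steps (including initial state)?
No, violated after step 1

The invariant is violated after step 1.

State at each step:
Initial: b=1, m=4
After step 1: b=2, m=4
After step 2: b=4, m=2
After step 3: b=4, m=2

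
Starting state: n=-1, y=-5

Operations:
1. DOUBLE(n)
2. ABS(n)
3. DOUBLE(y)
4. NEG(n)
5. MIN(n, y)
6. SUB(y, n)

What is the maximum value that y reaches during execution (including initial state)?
0

Values of y at each step:
Initial: y = -5
After step 1: y = -5
After step 2: y = -5
After step 3: y = -10
After step 4: y = -10
After step 5: y = -10
After step 6: y = 0 ← maximum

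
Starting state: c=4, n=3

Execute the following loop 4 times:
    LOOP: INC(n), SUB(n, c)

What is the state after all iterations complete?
c=4, n=-9

Iteration trace:
Start: c=4, n=3
After iteration 1: c=4, n=0
After iteration 2: c=4, n=-3
After iteration 3: c=4, n=-6
After iteration 4: c=4, n=-9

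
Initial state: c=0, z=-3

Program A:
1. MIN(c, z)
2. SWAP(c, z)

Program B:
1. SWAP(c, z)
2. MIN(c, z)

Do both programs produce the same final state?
No

Program A final state: c=-3, z=-3
Program B final state: c=-3, z=0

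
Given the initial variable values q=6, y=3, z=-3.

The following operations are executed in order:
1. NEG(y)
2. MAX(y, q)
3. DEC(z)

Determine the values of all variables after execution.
{q: 6, y: 6, z: -4}

Step-by-step execution:
Initial: q=6, y=3, z=-3
After step 1 (NEG(y)): q=6, y=-3, z=-3
After step 2 (MAX(y, q)): q=6, y=6, z=-3
After step 3 (DEC(z)): q=6, y=6, z=-4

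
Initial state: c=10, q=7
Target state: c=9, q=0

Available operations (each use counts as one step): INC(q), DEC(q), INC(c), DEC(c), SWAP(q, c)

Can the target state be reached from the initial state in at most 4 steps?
No

The target state cannot be reached within 4 steps.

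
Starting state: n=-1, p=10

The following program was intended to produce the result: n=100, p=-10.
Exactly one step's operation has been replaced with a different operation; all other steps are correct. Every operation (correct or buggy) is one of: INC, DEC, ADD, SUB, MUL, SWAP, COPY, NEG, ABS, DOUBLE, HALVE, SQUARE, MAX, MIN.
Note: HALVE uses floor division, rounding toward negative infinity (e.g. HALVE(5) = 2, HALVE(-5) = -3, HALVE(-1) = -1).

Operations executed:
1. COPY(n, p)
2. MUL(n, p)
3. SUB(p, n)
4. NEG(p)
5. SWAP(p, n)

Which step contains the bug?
Step 5

Trace with buggy code:
Initial: n=-1, p=10
After step 1: n=10, p=10
After step 2: n=100, p=10
After step 3: n=100, p=-90
After step 4: n=100, p=90
After step 5: n=90, p=100
Actual final n=90, p=100 ≠ expected n=100, p=-10.
Step 5 is the only position where a single-operation replacement can produce the expected result.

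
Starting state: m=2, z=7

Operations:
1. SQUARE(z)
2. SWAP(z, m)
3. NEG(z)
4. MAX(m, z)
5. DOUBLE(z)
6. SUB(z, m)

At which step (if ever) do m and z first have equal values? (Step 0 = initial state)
Never

m and z never become equal during execution.

Comparing values at each step:
Initial: m=2, z=7
After step 1: m=2, z=49
After step 2: m=49, z=2
After step 3: m=49, z=-2
After step 4: m=49, z=-2
After step 5: m=49, z=-4
After step 6: m=49, z=-53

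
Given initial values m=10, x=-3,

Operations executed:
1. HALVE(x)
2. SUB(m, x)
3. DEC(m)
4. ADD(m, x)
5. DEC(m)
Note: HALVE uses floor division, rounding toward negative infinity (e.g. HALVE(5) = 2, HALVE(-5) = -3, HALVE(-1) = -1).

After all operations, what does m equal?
m = 8

Tracing execution:
Step 1: HALVE(x) → m = 10
Step 2: SUB(m, x) → m = 12
Step 3: DEC(m) → m = 11
Step 4: ADD(m, x) → m = 9
Step 5: DEC(m) → m = 8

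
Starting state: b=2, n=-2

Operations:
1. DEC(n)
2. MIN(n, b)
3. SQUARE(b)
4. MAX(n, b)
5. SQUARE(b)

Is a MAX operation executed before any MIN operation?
No

First MAX: step 4
First MIN: step 2
Since 4 > 2, MIN comes first.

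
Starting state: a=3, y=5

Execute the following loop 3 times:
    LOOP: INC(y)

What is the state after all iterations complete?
a=3, y=8

Iteration trace:
Start: a=3, y=5
After iteration 1: a=3, y=6
After iteration 2: a=3, y=7
After iteration 3: a=3, y=8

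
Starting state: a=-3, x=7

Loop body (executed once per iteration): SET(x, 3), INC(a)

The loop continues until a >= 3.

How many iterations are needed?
6

Tracing iterations:
Initial: a=-3, x=7
After iteration 1: a=-2, x=3
After iteration 2: a=-1, x=3
After iteration 3: a=0, x=3
After iteration 4: a=1, x=3
After iteration 5: a=2, x=3
After iteration 6: a=3, x=3
a >= 3 now holds, so the loop exits after 6 iterations.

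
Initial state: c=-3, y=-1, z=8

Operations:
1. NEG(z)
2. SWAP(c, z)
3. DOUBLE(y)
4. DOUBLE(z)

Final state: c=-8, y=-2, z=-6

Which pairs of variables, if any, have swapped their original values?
None

Comparing initial and final values:
c: -3 → -8
z: 8 → -6
y: -1 → -2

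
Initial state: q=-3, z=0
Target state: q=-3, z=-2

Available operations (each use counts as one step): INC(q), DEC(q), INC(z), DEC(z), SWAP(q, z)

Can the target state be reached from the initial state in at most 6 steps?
Yes

Path (2 steps): DEC(z) → DEC(z)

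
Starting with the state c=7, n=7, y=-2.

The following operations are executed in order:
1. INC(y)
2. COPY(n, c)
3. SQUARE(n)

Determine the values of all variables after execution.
{c: 7, n: 49, y: -1}

Step-by-step execution:
Initial: c=7, n=7, y=-2
After step 1 (INC(y)): c=7, n=7, y=-1
After step 2 (COPY(n, c)): c=7, n=7, y=-1
After step 3 (SQUARE(n)): c=7, n=49, y=-1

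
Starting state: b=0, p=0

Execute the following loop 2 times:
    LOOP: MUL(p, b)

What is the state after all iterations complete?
b=0, p=0

Iteration trace:
Start: b=0, p=0
After iteration 1: b=0, p=0
After iteration 2: b=0, p=0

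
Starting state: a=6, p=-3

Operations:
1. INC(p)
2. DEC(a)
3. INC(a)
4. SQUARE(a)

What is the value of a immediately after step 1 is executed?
a = 6

Tracing a through execution:
Initial: a = 6
After step 1 (INC(p)): a = 6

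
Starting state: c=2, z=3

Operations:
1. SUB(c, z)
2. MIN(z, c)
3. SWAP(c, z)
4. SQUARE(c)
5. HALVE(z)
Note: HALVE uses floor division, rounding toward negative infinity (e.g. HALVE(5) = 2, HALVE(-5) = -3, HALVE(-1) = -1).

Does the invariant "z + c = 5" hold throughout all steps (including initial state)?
No, violated after step 1

The invariant is violated after step 1.

State at each step:
Initial: c=2, z=3
After step 1: c=-1, z=3
After step 2: c=-1, z=-1
After step 3: c=-1, z=-1
After step 4: c=1, z=-1
After step 5: c=1, z=-1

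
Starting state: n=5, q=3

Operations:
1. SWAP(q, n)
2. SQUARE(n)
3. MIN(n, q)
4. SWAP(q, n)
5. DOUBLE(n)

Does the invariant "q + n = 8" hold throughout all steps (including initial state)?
No, violated after step 2

The invariant is violated after step 2.

State at each step:
Initial: n=5, q=3
After step 1: n=3, q=5
After step 2: n=9, q=5
After step 3: n=5, q=5
After step 4: n=5, q=5
After step 5: n=10, q=5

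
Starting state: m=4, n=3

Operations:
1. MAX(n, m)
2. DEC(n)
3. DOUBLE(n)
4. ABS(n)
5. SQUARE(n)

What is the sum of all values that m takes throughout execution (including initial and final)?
24

Values of m at each step:
Initial: m = 4
After step 1: m = 4
After step 2: m = 4
After step 3: m = 4
After step 4: m = 4
After step 5: m = 4
Sum = 4 + 4 + 4 + 4 + 4 + 4 = 24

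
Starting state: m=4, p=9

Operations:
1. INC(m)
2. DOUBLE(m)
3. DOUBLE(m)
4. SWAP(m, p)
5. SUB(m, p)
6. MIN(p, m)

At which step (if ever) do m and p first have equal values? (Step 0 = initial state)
Step 6

m and p first become equal after step 6.

Comparing values at each step:
Initial: m=4, p=9
After step 1: m=5, p=9
After step 2: m=10, p=9
After step 3: m=20, p=9
After step 4: m=9, p=20
After step 5: m=-11, p=20
After step 6: m=-11, p=-11 ← equal!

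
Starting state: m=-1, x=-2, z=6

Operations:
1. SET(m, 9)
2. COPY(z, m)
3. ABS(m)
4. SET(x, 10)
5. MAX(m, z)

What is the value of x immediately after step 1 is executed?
x = -2

Tracing x through execution:
Initial: x = -2
After step 1 (SET(m, 9)): x = -2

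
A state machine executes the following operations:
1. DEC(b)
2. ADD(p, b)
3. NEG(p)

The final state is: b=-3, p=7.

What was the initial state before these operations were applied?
b=-2, p=-4

Working backwards:
Final state: b=-3, p=7
Before step 3 (NEG(p)): b=-3, p=-7
Before step 2 (ADD(p, b)): b=-3, p=-4
Before step 1 (DEC(b)): b=-2, p=-4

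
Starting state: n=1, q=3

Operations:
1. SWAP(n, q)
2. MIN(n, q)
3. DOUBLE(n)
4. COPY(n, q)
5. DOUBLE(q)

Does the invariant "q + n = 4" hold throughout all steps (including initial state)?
No, violated after step 2

The invariant is violated after step 2.

State at each step:
Initial: n=1, q=3
After step 1: n=3, q=1
After step 2: n=1, q=1
After step 3: n=2, q=1
After step 4: n=1, q=1
After step 5: n=1, q=2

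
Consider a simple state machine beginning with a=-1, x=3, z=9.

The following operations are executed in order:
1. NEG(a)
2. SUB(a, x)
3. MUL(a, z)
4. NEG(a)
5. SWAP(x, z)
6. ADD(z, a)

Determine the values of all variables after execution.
{a: 18, x: 9, z: 21}

Step-by-step execution:
Initial: a=-1, x=3, z=9
After step 1 (NEG(a)): a=1, x=3, z=9
After step 2 (SUB(a, x)): a=-2, x=3, z=9
After step 3 (MUL(a, z)): a=-18, x=3, z=9
After step 4 (NEG(a)): a=18, x=3, z=9
After step 5 (SWAP(x, z)): a=18, x=9, z=3
After step 6 (ADD(z, a)): a=18, x=9, z=21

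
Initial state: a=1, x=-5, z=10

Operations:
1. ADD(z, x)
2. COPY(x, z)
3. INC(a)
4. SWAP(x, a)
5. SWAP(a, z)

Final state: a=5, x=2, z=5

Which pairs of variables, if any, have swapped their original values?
None

Comparing initial and final values:
a: 1 → 5
z: 10 → 5
x: -5 → 2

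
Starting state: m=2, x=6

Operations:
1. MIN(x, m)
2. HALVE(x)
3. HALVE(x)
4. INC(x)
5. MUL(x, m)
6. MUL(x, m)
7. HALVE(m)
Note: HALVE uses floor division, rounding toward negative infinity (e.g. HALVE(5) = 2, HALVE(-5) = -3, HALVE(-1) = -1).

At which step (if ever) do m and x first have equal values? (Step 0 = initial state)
Step 1

m and x first become equal after step 1.

Comparing values at each step:
Initial: m=2, x=6
After step 1: m=2, x=2 ← equal!
After step 2: m=2, x=1
After step 3: m=2, x=0
After step 4: m=2, x=1
After step 5: m=2, x=2 ← equal!
After step 6: m=2, x=4
After step 7: m=1, x=4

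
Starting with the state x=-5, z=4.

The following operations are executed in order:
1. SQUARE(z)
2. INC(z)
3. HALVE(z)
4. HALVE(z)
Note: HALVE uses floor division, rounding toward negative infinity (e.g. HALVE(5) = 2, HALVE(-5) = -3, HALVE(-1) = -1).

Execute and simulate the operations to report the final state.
{x: -5, z: 4}

Step-by-step execution:
Initial: x=-5, z=4
After step 1 (SQUARE(z)): x=-5, z=16
After step 2 (INC(z)): x=-5, z=17
After step 3 (HALVE(z)): x=-5, z=8
After step 4 (HALVE(z)): x=-5, z=4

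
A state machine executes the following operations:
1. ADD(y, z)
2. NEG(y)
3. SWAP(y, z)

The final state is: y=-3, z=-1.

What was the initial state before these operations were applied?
y=4, z=-3

Working backwards:
Final state: y=-3, z=-1
Before step 3 (SWAP(y, z)): y=-1, z=-3
Before step 2 (NEG(y)): y=1, z=-3
Before step 1 (ADD(y, z)): y=4, z=-3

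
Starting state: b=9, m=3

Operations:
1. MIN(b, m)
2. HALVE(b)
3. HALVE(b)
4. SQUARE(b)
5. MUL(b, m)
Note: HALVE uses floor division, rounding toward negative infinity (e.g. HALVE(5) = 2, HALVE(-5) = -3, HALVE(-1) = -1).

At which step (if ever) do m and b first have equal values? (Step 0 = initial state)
Step 1

m and b first become equal after step 1.

Comparing values at each step:
Initial: m=3, b=9
After step 1: m=3, b=3 ← equal!
After step 2: m=3, b=1
After step 3: m=3, b=0
After step 4: m=3, b=0
After step 5: m=3, b=0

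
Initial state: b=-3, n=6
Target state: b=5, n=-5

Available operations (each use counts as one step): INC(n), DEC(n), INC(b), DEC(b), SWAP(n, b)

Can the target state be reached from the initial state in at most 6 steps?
Yes

Path (4 steps): DEC(n) → DEC(b) → DEC(b) → SWAP(n, b)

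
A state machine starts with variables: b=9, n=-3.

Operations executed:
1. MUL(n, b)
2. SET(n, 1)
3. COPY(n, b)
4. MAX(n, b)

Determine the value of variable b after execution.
b = 9

Tracing execution:
Step 1: MUL(n, b) → b = 9
Step 2: SET(n, 1) → b = 9
Step 3: COPY(n, b) → b = 9
Step 4: MAX(n, b) → b = 9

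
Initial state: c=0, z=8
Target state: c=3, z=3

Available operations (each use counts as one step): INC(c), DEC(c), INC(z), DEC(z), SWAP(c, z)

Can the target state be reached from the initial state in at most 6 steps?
No

The target state cannot be reached within 6 steps.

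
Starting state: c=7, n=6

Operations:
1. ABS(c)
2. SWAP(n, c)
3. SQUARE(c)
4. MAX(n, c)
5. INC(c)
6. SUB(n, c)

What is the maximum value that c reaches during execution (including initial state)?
37

Values of c at each step:
Initial: c = 7
After step 1: c = 7
After step 2: c = 6
After step 3: c = 36
After step 4: c = 36
After step 5: c = 37 ← maximum
After step 6: c = 37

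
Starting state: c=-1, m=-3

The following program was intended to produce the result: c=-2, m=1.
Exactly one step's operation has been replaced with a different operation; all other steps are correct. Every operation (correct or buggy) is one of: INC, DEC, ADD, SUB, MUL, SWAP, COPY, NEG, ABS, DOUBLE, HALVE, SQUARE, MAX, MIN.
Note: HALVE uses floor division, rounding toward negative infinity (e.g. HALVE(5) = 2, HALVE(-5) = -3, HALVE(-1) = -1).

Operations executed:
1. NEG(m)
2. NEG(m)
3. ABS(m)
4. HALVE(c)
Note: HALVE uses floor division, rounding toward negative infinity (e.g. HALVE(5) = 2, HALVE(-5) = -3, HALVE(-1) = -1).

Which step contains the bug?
Step 1

Trace with buggy code:
Initial: c=-1, m=-3
After step 1: c=-1, m=3
After step 2: c=-1, m=-3
After step 3: c=-1, m=3
After step 4: c=-1, m=3
Actual final c=-1, m=3 ≠ expected c=-2, m=1.
Step 1 is the only position where a single-operation replacement can produce the expected result.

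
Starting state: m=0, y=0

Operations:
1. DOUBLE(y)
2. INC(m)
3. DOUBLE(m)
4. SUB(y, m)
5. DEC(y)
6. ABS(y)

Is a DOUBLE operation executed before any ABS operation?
Yes

First DOUBLE: step 1
First ABS: step 6
Since 1 < 6, DOUBLE comes first.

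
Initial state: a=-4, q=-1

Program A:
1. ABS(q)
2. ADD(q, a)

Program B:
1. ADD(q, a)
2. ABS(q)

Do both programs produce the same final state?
No

Program A final state: a=-4, q=-3
Program B final state: a=-4, q=5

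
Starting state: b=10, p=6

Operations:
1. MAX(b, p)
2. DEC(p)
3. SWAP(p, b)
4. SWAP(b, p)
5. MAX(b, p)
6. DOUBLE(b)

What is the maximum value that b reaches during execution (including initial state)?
20

Values of b at each step:
Initial: b = 10
After step 1: b = 10
After step 2: b = 10
After step 3: b = 5
After step 4: b = 10
After step 5: b = 10
After step 6: b = 20 ← maximum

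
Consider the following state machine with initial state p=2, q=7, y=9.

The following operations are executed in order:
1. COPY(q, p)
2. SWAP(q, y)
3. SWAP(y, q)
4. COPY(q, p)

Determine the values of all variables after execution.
{p: 2, q: 2, y: 9}

Step-by-step execution:
Initial: p=2, q=7, y=9
After step 1 (COPY(q, p)): p=2, q=2, y=9
After step 2 (SWAP(q, y)): p=2, q=9, y=2
After step 3 (SWAP(y, q)): p=2, q=2, y=9
After step 4 (COPY(q, p)): p=2, q=2, y=9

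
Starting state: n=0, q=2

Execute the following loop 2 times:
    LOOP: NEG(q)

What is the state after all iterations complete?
n=0, q=2

Iteration trace:
Start: n=0, q=2
After iteration 1: n=0, q=-2
After iteration 2: n=0, q=2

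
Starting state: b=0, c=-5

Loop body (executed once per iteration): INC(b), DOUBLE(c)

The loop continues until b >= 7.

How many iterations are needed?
7

Tracing iterations:
Initial: b=0, c=-5
After iteration 1: b=1, c=-10
After iteration 2: b=2, c=-20
After iteration 3: b=3, c=-40
After iteration 4: b=4, c=-80
After iteration 5: b=5, c=-160
After iteration 6: b=6, c=-320
After iteration 7: b=7, c=-640
b >= 7 now holds, so the loop exits after 7 iterations.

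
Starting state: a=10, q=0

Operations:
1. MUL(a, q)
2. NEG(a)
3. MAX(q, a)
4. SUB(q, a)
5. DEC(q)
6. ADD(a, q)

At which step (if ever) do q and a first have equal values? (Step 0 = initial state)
Step 1

q and a first become equal after step 1.

Comparing values at each step:
Initial: q=0, a=10
After step 1: q=0, a=0 ← equal!
After step 2: q=0, a=0 ← equal!
After step 3: q=0, a=0 ← equal!
After step 4: q=0, a=0 ← equal!
After step 5: q=-1, a=0
After step 6: q=-1, a=-1 ← equal!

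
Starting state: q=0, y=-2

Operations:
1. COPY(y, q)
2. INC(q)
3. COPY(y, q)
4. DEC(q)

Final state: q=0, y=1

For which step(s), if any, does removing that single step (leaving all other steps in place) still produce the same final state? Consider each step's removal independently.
Step(s) 1

Testing removal of each single step:
Without step 1: final = q=0, y=1 (same)
Without step 2: final = q=-1, y=0 (different)
Without step 3: final = q=0, y=0 (different)
Without step 4: final = q=1, y=1 (different)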